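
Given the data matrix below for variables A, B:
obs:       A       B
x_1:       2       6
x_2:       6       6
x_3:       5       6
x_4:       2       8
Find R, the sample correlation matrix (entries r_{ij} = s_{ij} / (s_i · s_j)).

Step 1 — column means:
  mean(A) = (2 + 6 + 5 + 2) / 4 = 15/4 = 3.75
  mean(B) = (6 + 6 + 6 + 8) / 4 = 26/4 = 6.5

Step 2 — sample variances and covariances s[i,j] = (1/(n-1)) · Σ_k (x_{k,i} - mean_i) · (x_{k,j} - mean_j), with n-1 = 3:
  s[A,A] = ((-1.75)·(-1.75) + (2.25)·(2.25) + (1.25)·(1.25) + (-1.75)·(-1.75)) / 3 = 12.75/3 = 4.25
  s[A,B] = ((-1.75)·(-0.5) + (2.25)·(-0.5) + (1.25)·(-0.5) + (-1.75)·(1.5)) / 3 = -3.5/3 = -1.1667
  s[B,B] = ((-0.5)·(-0.5) + (-0.5)·(-0.5) + (-0.5)·(-0.5) + (1.5)·(1.5)) / 3 = 3/3 = 1
  Sample standard deviations s_i = √(s[i,i]):
  s(A) = √(4.25) = 2.0616
  s(B) = √(1) = 1

Step 3 — r_{ij} = s_{ij} / (s_i · s_j):
  r[A,A] = 1 (diagonal).
  r[A,B] = -1.1667 / (2.0616 · 1) = -1.1667 / 2.0616 = -0.5659
  r[B,B] = 1 (diagonal).

R is symmetric with unit diagonal. Assembling:

R = [[1, -0.5659],
 [-0.5659, 1]]


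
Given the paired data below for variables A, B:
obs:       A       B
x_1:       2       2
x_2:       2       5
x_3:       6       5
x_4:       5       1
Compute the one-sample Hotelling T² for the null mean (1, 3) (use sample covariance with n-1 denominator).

Step 1 — sample mean vector:
  mean(A) = (2 + 2 + 6 + 5) / 4 = 15/4 = 3.75
  mean(B) = (2 + 5 + 5 + 1) / 4 = 13/4 = 3.25
  x̄ = (3.75, 3.25),  deviation x̄ - mu_0 = (3.75, 3.25) - (1, 3) = (2.75, 0.25).

Step 2 — sample covariance matrix, S[i,j] = (1/(n-1)) · Σ_k (x_{k,i} - mean_i) · (x_{k,j} - mean_j), divisor n-1 = 3:
  S[A,A] = ((-1.75)·(-1.75) + (-1.75)·(-1.75) + (2.25)·(2.25) + (1.25)·(1.25)) / 3 = 12.75/3 = 4.25
  S[A,B] = ((-1.75)·(-1.25) + (-1.75)·(1.75) + (2.25)·(1.75) + (1.25)·(-2.25)) / 3 = 0.25/3 = 0.0833
  S[B,B] = ((-1.25)·(-1.25) + (1.75)·(1.75) + (1.75)·(1.75) + (-2.25)·(-2.25)) / 3 = 12.75/3 = 4.25
  S = [[4.25, 0.0833],
 [0.0833, 4.25]].

Step 3 — invert S. det(S) = 4.25·4.25 - (0.0833)² = 18.0556.
  S^{-1} = (1/det) · [[d, -b], [-b, a]] = [[0.2354, -0.0046],
 [-0.0046, 0.2354]].

Step 4 — quadratic form (x̄ - mu_0)^T · S^{-1} · (x̄ - mu_0):
  S^{-1} · (x̄ - mu_0) = (0.6462, 0.0462),
  (x̄ - mu_0)^T · [...] = (2.75)·(0.6462) + (0.25)·(0.0462) = 1.7885.

Step 5 — scale by n: T² = 4 · 1.7885 = 7.1538.

T² ≈ 7.1538


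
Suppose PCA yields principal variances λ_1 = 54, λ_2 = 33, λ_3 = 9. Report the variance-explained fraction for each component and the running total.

Step 1 — total variance = trace(Sigma) = Σ λ_i = 54 + 33 + 9 = 96.

Step 2 — fraction explained by component i = λ_i / Σ λ:
  PC1: 54/96 = 0.5625
  PC2: 33/96 = 0.3438
  PC3: 9/96 = 0.0938

Step 3 — cumulative fraction after k components = (λ_1 + ... + λ_k) / Σ λ:
  k = 1: 54/96 = 0.5625
  k = 2: (54 + 33)/96 = 87/96 = 0.9062
  k = 3: (54 + 33 + 9)/96 = 96/96 = 1

Summary (fraction, with percent):

explained: PC1 0.5625 (56.25%), PC2 0.3438 (34.38%), PC3 0.0938 (9.38%);  cumulative: 0.5625, 0.9062, 1


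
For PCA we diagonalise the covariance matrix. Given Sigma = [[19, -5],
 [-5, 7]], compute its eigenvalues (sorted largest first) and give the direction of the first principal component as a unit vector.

Step 1 — characteristic polynomial of 2×2 Sigma:
  det(Sigma - λI) = λ² - trace · λ + det = 0.
  trace = 19 + 7 = 26, det = 19·7 - (-5)² = 108.
Step 2 — discriminant:
  Δ = trace² - 4·det = 676 - 432 = 244.
Step 3 — eigenvalues:
  λ = (trace ± √Δ)/2 = (26 ± 15.6205)/2,
  λ_1 = 20.8102,  λ_2 = 5.1898.

Step 4 — unit eigenvector for λ_1: solve (Sigma - λ_1 I)v = 0. First row:
  (19 - 20.8102)·v_x + (-5)·v_y = 0, i.e. (-1.8102)·v_x + (-5)·v_y = 0,
  so v ∝ (b, λ_1 - a) = (-5, 1.8102); multiply by -1 so the first entry is positive: u = (5, -1.8102).
  ||u|| = √((5)² + (-1.8102)²) = √(28.277) ≈ 5.3176,
  v_1 = u/||u|| ≈ (0.9403, -0.3404) (||v_1|| = 1).

λ_1 = 20.8102,  λ_2 = 5.1898;  v_1 ≈ (0.9403, -0.3404)


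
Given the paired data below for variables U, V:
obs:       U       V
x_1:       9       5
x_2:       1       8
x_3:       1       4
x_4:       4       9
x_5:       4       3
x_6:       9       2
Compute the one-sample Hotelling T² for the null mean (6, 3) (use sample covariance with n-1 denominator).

Step 1 — sample mean vector:
  mean(U) = (9 + 1 + 1 + 4 + 4 + 9) / 6 = 28/6 = 4.6667
  mean(V) = (5 + 8 + 4 + 9 + 3 + 2) / 6 = 31/6 = 5.1667
  x̄ = (4.6667, 5.1667),  deviation x̄ - mu_0 = (4.6667, 5.1667) - (6, 3) = (-1.3333, 2.1667).

Step 2 — sample covariance matrix, S[i,j] = (1/(n-1)) · Σ_k (x_{k,i} - mean_i) · (x_{k,j} - mean_j), divisor n-1 = 5:
  S[U,U] = ((4.3333)·(4.3333) + (-3.6667)·(-3.6667) + (-3.6667)·(-3.6667) + (-0.6667)·(-0.6667) + (-0.6667)·(-0.6667) + (4.3333)·(4.3333)) / 5 = 65.3333/5 = 13.0667
  S[U,V] = ((4.3333)·(-0.1667) + (-3.6667)·(2.8333) + (-3.6667)·(-1.1667) + (-0.6667)·(3.8333) + (-0.6667)·(-2.1667) + (4.3333)·(-3.1667)) / 5 = -21.6667/5 = -4.3333
  S[V,V] = ((-0.1667)·(-0.1667) + (2.8333)·(2.8333) + (-1.1667)·(-1.1667) + (3.8333)·(3.8333) + (-2.1667)·(-2.1667) + (-3.1667)·(-3.1667)) / 5 = 38.8333/5 = 7.7667
  S = [[13.0667, -4.3333],
 [-4.3333, 7.7667]].

Step 3 — invert S. det(S) = 13.0667·7.7667 - (-4.3333)² = 82.7067.
  S^{-1} = (1/det) · [[d, -b], [-b, a]] = [[0.0939, 0.0524],
 [0.0524, 0.158]].

Step 4 — quadratic form (x̄ - mu_0)^T · S^{-1} · (x̄ - mu_0):
  S^{-1} · (x̄ - mu_0) = (-0.0117, 0.2724),
  (x̄ - mu_0)^T · [...] = (-1.3333)·(-0.0117) + (2.1667)·(0.2724) = 0.6059.

Step 5 — scale by n: T² = 6 · 0.6059 = 3.6353.

T² ≈ 3.6353


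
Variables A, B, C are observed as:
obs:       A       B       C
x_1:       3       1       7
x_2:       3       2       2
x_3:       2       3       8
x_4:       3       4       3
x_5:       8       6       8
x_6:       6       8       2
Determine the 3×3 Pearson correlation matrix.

Step 1 — column means:
  mean(A) = (3 + 3 + 2 + 3 + 8 + 6) / 6 = 25/6 = 4.1667
  mean(B) = (1 + 2 + 3 + 4 + 6 + 8) / 6 = 24/6 = 4
  mean(C) = (7 + 2 + 8 + 3 + 8 + 2) / 6 = 30/6 = 5

Step 2 — sample variances and covariances s[i,j] = (1/(n-1)) · Σ_k (x_{k,i} - mean_i) · (x_{k,j} - mean_j), with n-1 = 5:
  s[A,A] = ((-1.1667)·(-1.1667) + (-1.1667)·(-1.1667) + (-2.1667)·(-2.1667) + (-1.1667)·(-1.1667) + (3.8333)·(3.8333) + (1.8333)·(1.8333)) / 5 = 26.8333/5 = 5.3667
  s[A,B] = ((-1.1667)·(-3) + (-1.1667)·(-2) + (-2.1667)·(-1) + (-1.1667)·(0) + (3.8333)·(2) + (1.8333)·(4)) / 5 = 23/5 = 4.6
  s[A,C] = ((-1.1667)·(2) + (-1.1667)·(-3) + (-2.1667)·(3) + (-1.1667)·(-2) + (3.8333)·(3) + (1.8333)·(-3)) / 5 = 3/5 = 0.6
  s[B,B] = ((-3)·(-3) + (-2)·(-2) + (-1)·(-1) + (0)·(0) + (2)·(2) + (4)·(4)) / 5 = 34/5 = 6.8
  s[B,C] = ((-3)·(2) + (-2)·(-3) + (-1)·(3) + (0)·(-2) + (2)·(3) + (4)·(-3)) / 5 = -9/5 = -1.8
  s[C,C] = ((2)·(2) + (-3)·(-3) + (3)·(3) + (-2)·(-2) + (3)·(3) + (-3)·(-3)) / 5 = 44/5 = 8.8
  Sample standard deviations s_i = √(s[i,i]):
  s(A) = √(5.3667) = 2.3166
  s(B) = √(6.8) = 2.6077
  s(C) = √(8.8) = 2.9665

Step 3 — r_{ij} = s_{ij} / (s_i · s_j):
  r[A,A] = 1 (diagonal).
  r[A,B] = 4.6 / (2.3166 · 2.6077) = 4.6 / 6.041 = 0.7615
  r[A,C] = 0.6 / (2.3166 · 2.9665) = 0.6 / 6.8722 = 0.0873
  r[B,B] = 1 (diagonal).
  r[B,C] = -1.8 / (2.6077 · 2.9665) = -1.8 / 7.7356 = -0.2327
  r[C,C] = 1 (diagonal).

R is symmetric with unit diagonal. Assembling:

R = [[1, 0.7615, 0.0873],
 [0.7615, 1, -0.2327],
 [0.0873, -0.2327, 1]]


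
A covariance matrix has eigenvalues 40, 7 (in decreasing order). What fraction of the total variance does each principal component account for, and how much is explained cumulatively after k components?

Step 1 — total variance = trace(Sigma) = Σ λ_i = 40 + 7 = 47.

Step 2 — fraction explained by component i = λ_i / Σ λ:
  PC1: 40/47 = 0.8511
  PC2: 7/47 = 0.1489

Step 3 — cumulative fraction after k components = (λ_1 + ... + λ_k) / Σ λ:
  k = 1: 40/47 = 0.8511
  k = 2: (40 + 7)/47 = 47/47 = 1

Summary (fraction, with percent):

explained: PC1 0.8511 (85.11%), PC2 0.1489 (14.89%);  cumulative: 0.8511, 1


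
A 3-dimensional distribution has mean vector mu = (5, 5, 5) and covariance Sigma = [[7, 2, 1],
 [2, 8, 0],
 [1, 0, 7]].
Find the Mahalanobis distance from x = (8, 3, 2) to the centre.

Step 1 — centre the observation: (x - mu) = (3, -2, -3).

Step 2 — invert Sigma (cofactor / det for 3×3, or solve directly):
  Sigma^{-1} = [[0.1573, -0.0393, -0.0225],
 [-0.0393, 0.1348, 0.0056],
 [-0.0225, 0.0056, 0.1461]].

Step 3 — form the quadratic (x - mu)^T · Sigma^{-1} · (x - mu):
  Sigma^{-1} · (x - mu) = (0.618, -0.4045, -0.5169).
  (x - mu)^T · [Sigma^{-1} · (x - mu)] = (3)·(0.618) + (-2)·(-0.4045) + (-3)·(-0.5169) = 4.2135.

Step 4 — take square root: d = √(4.2135) ≈ 2.0527.

d(x, mu) = √(4.2135) ≈ 2.0527


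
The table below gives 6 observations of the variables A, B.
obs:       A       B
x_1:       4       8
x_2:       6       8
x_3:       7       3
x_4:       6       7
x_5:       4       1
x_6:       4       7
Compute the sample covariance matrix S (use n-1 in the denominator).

Step 1 — column means:
  mean(A) = (4 + 6 + 7 + 6 + 4 + 4) / 6 = 31/6 = 5.1667
  mean(B) = (8 + 8 + 3 + 7 + 1 + 7) / 6 = 34/6 = 5.6667

Step 2 — sample covariance S[i,j] = (1/(n-1)) · Σ_k (x_{k,i} - mean_i) · (x_{k,j} - mean_j), with n-1 = 5.
  S[A,A] = ((-1.1667)·(-1.1667) + (0.8333)·(0.8333) + (1.8333)·(1.8333) + (0.8333)·(0.8333) + (-1.1667)·(-1.1667) + (-1.1667)·(-1.1667)) / 5 = 8.8333/5 = 1.7667
  S[A,B] = ((-1.1667)·(2.3333) + (0.8333)·(2.3333) + (1.8333)·(-2.6667) + (0.8333)·(1.3333) + (-1.1667)·(-4.6667) + (-1.1667)·(1.3333)) / 5 = -0.6667/5 = -0.1333
  S[B,B] = ((2.3333)·(2.3333) + (2.3333)·(2.3333) + (-2.6667)·(-2.6667) + (1.3333)·(1.3333) + (-4.6667)·(-4.6667) + (1.3333)·(1.3333)) / 5 = 43.3333/5 = 8.6667

S is symmetric (S[j,i] = S[i,j]). Assembling:

S = [[1.7667, -0.1333],
 [-0.1333, 8.6667]]


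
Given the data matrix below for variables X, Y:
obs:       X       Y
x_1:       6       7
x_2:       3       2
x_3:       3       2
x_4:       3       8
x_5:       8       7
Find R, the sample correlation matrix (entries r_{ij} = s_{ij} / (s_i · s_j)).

Step 1 — column means:
  mean(X) = (6 + 3 + 3 + 3 + 8) / 5 = 23/5 = 4.6
  mean(Y) = (7 + 2 + 2 + 8 + 7) / 5 = 26/5 = 5.2

Step 2 — sample variances and covariances s[i,j] = (1/(n-1)) · Σ_k (x_{k,i} - mean_i) · (x_{k,j} - mean_j), with n-1 = 4:
  s[X,X] = ((1.4)·(1.4) + (-1.6)·(-1.6) + (-1.6)·(-1.6) + (-1.6)·(-1.6) + (3.4)·(3.4)) / 4 = 21.2/4 = 5.3
  s[X,Y] = ((1.4)·(1.8) + (-1.6)·(-3.2) + (-1.6)·(-3.2) + (-1.6)·(2.8) + (3.4)·(1.8)) / 4 = 14.4/4 = 3.6
  s[Y,Y] = ((1.8)·(1.8) + (-3.2)·(-3.2) + (-3.2)·(-3.2) + (2.8)·(2.8) + (1.8)·(1.8)) / 4 = 34.8/4 = 8.7
  Sample standard deviations s_i = √(s[i,i]):
  s(X) = √(5.3) = 2.3022
  s(Y) = √(8.7) = 2.9496

Step 3 — r_{ij} = s_{ij} / (s_i · s_j):
  r[X,X] = 1 (diagonal).
  r[X,Y] = 3.6 / (2.3022 · 2.9496) = 3.6 / 6.7904 = 0.5302
  r[Y,Y] = 1 (diagonal).

R is symmetric with unit diagonal. Assembling:

R = [[1, 0.5302],
 [0.5302, 1]]


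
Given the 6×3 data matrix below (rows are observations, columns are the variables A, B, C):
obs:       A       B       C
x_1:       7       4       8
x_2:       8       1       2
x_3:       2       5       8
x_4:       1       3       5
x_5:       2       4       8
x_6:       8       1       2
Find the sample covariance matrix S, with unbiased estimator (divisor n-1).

Step 1 — column means:
  mean(A) = (7 + 8 + 2 + 1 + 2 + 8) / 6 = 28/6 = 4.6667
  mean(B) = (4 + 1 + 5 + 3 + 4 + 1) / 6 = 18/6 = 3
  mean(C) = (8 + 2 + 8 + 5 + 8 + 2) / 6 = 33/6 = 5.5

Step 2 — sample covariance S[i,j] = (1/(n-1)) · Σ_k (x_{k,i} - mean_i) · (x_{k,j} - mean_j), with n-1 = 5.
  S[A,A] = ((2.3333)·(2.3333) + (3.3333)·(3.3333) + (-2.6667)·(-2.6667) + (-3.6667)·(-3.6667) + (-2.6667)·(-2.6667) + (3.3333)·(3.3333)) / 5 = 55.3333/5 = 11.0667
  S[A,B] = ((2.3333)·(1) + (3.3333)·(-2) + (-2.6667)·(2) + (-3.6667)·(0) + (-2.6667)·(1) + (3.3333)·(-2)) / 5 = -19/5 = -3.8
  S[A,C] = ((2.3333)·(2.5) + (3.3333)·(-3.5) + (-2.6667)·(2.5) + (-3.6667)·(-0.5) + (-2.6667)·(2.5) + (3.3333)·(-3.5)) / 5 = -29/5 = -5.8
  S[B,B] = ((1)·(1) + (-2)·(-2) + (2)·(2) + (0)·(0) + (1)·(1) + (-2)·(-2)) / 5 = 14/5 = 2.8
  S[B,C] = ((1)·(2.5) + (-2)·(-3.5) + (2)·(2.5) + (0)·(-0.5) + (1)·(2.5) + (-2)·(-3.5)) / 5 = 24/5 = 4.8
  S[C,C] = ((2.5)·(2.5) + (-3.5)·(-3.5) + (2.5)·(2.5) + (-0.5)·(-0.5) + (2.5)·(2.5) + (-3.5)·(-3.5)) / 5 = 43.5/5 = 8.7

S is symmetric (S[j,i] = S[i,j]). Assembling:

S = [[11.0667, -3.8, -5.8],
 [-3.8, 2.8, 4.8],
 [-5.8, 4.8, 8.7]]


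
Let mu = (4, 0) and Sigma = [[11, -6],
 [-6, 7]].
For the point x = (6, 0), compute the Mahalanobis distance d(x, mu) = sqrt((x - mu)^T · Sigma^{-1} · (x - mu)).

Step 1 — centre the observation: (x - mu) = (2, 0).

Step 2 — invert Sigma. det(Sigma) = 11·7 - (-6)² = 41.
  Sigma^{-1} = (1/det) · [[d, -b], [-b, a]] = [[0.1707, 0.1463],
 [0.1463, 0.2683]].

Step 3 — form the quadratic (x - mu)^T · Sigma^{-1} · (x - mu):
  Sigma^{-1} · (x - mu) = (0.3415, 0.2927).
  (x - mu)^T · [Sigma^{-1} · (x - mu)] = (2)·(0.3415) + (0)·(0.2927) = 0.6829.

Step 4 — take square root: d = √(0.6829) ≈ 0.8264.

d(x, mu) = √(0.6829) ≈ 0.8264


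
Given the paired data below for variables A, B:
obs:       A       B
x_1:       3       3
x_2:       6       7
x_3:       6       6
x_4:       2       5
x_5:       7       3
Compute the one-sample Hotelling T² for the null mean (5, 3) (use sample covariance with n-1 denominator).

Step 1 — sample mean vector:
  mean(A) = (3 + 6 + 6 + 2 + 7) / 5 = 24/5 = 4.8
  mean(B) = (3 + 7 + 6 + 5 + 3) / 5 = 24/5 = 4.8
  x̄ = (4.8, 4.8),  deviation x̄ - mu_0 = (4.8, 4.8) - (5, 3) = (-0.2, 1.8).

Step 2 — sample covariance matrix, S[i,j] = (1/(n-1)) · Σ_k (x_{k,i} - mean_i) · (x_{k,j} - mean_j), divisor n-1 = 4:
  S[A,A] = ((-1.8)·(-1.8) + (1.2)·(1.2) + (1.2)·(1.2) + (-2.8)·(-2.8) + (2.2)·(2.2)) / 4 = 18.8/4 = 4.7
  S[A,B] = ((-1.8)·(-1.8) + (1.2)·(2.2) + (1.2)·(1.2) + (-2.8)·(0.2) + (2.2)·(-1.8)) / 4 = 2.8/4 = 0.7
  S[B,B] = ((-1.8)·(-1.8) + (2.2)·(2.2) + (1.2)·(1.2) + (0.2)·(0.2) + (-1.8)·(-1.8)) / 4 = 12.8/4 = 3.2
  S = [[4.7, 0.7],
 [0.7, 3.2]].

Step 3 — invert S. det(S) = 4.7·3.2 - (0.7)² = 14.55.
  S^{-1} = (1/det) · [[d, -b], [-b, a]] = [[0.2199, -0.0481],
 [-0.0481, 0.323]].

Step 4 — quadratic form (x̄ - mu_0)^T · S^{-1} · (x̄ - mu_0):
  S^{-1} · (x̄ - mu_0) = (-0.1306, 0.5911),
  (x̄ - mu_0)^T · [...] = (-0.2)·(-0.1306) + (1.8)·(0.5911) = 1.09.

Step 5 — scale by n: T² = 5 · 1.09 = 5.4502.

T² ≈ 5.4502


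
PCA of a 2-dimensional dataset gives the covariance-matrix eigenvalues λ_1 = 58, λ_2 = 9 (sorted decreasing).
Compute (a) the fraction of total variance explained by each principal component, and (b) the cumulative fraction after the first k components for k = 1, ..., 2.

Step 1 — total variance = trace(Sigma) = Σ λ_i = 58 + 9 = 67.

Step 2 — fraction explained by component i = λ_i / Σ λ:
  PC1: 58/67 = 0.8657
  PC2: 9/67 = 0.1343

Step 3 — cumulative fraction after k components = (λ_1 + ... + λ_k) / Σ λ:
  k = 1: 58/67 = 0.8657
  k = 2: (58 + 9)/67 = 67/67 = 1

Summary (fraction, with percent):

explained: PC1 0.8657 (86.57%), PC2 0.1343 (13.43%);  cumulative: 0.8657, 1


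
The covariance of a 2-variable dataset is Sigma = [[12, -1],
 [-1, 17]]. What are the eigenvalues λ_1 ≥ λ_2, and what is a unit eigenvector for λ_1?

Step 1 — characteristic polynomial of 2×2 Sigma:
  det(Sigma - λI) = λ² - trace · λ + det = 0.
  trace = 12 + 17 = 29, det = 12·17 - (-1)² = 203.
Step 2 — discriminant:
  Δ = trace² - 4·det = 841 - 812 = 29.
Step 3 — eigenvalues:
  λ = (trace ± √Δ)/2 = (29 ± 5.3852)/2,
  λ_1 = 17.1926,  λ_2 = 11.8074.

Step 4 — unit eigenvector for λ_1: solve (Sigma - λ_1 I)v = 0. First row:
  (12 - 17.1926)·v_x + (-1)·v_y = 0, i.e. (-5.1926)·v_x + (-1)·v_y = 0,
  so v ∝ (b, λ_1 - a) = (-1, 5.1926); multiply by -1 so the first entry is positive: u = (1, -5.1926).
  ||u|| = √((1)² + (-5.1926)²) = √(27.9629) ≈ 5.288,
  v_1 = u/||u|| ≈ (0.1891, -0.982) (||v_1|| = 1).

λ_1 = 17.1926,  λ_2 = 11.8074;  v_1 ≈ (0.1891, -0.982)


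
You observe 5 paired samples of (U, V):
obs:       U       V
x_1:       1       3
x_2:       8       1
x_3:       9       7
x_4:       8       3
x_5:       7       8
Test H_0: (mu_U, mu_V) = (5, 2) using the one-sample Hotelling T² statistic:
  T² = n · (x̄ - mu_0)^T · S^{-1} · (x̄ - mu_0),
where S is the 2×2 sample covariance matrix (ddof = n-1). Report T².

Step 1 — sample mean vector:
  mean(U) = (1 + 8 + 9 + 8 + 7) / 5 = 33/5 = 6.6
  mean(V) = (3 + 1 + 7 + 3 + 8) / 5 = 22/5 = 4.4
  x̄ = (6.6, 4.4),  deviation x̄ - mu_0 = (6.6, 4.4) - (5, 2) = (1.6, 2.4).

Step 2 — sample covariance matrix, S[i,j] = (1/(n-1)) · Σ_k (x_{k,i} - mean_i) · (x_{k,j} - mean_j), divisor n-1 = 4:
  S[U,U] = ((-5.6)·(-5.6) + (1.4)·(1.4) + (2.4)·(2.4) + (1.4)·(1.4) + (0.4)·(0.4)) / 4 = 41.2/4 = 10.3
  S[U,V] = ((-5.6)·(-1.4) + (1.4)·(-3.4) + (2.4)·(2.6) + (1.4)·(-1.4) + (0.4)·(3.6)) / 4 = 8.8/4 = 2.2
  S[V,V] = ((-1.4)·(-1.4) + (-3.4)·(-3.4) + (2.6)·(2.6) + (-1.4)·(-1.4) + (3.6)·(3.6)) / 4 = 35.2/4 = 8.8
  S = [[10.3, 2.2],
 [2.2, 8.8]].

Step 3 — invert S. det(S) = 10.3·8.8 - (2.2)² = 85.8.
  S^{-1} = (1/det) · [[d, -b], [-b, a]] = [[0.1026, -0.0256],
 [-0.0256, 0.12]].

Step 4 — quadratic form (x̄ - mu_0)^T · S^{-1} · (x̄ - mu_0):
  S^{-1} · (x̄ - mu_0) = (0.1026, 0.2471),
  (x̄ - mu_0)^T · [...] = (1.6)·(0.1026) + (2.4)·(0.2471) = 0.7571.

Step 5 — scale by n: T² = 5 · 0.7571 = 3.7855.

T² ≈ 3.7855


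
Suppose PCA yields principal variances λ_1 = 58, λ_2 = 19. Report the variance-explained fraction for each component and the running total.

Step 1 — total variance = trace(Sigma) = Σ λ_i = 58 + 19 = 77.

Step 2 — fraction explained by component i = λ_i / Σ λ:
  PC1: 58/77 = 0.7532
  PC2: 19/77 = 0.2468

Step 3 — cumulative fraction after k components = (λ_1 + ... + λ_k) / Σ λ:
  k = 1: 58/77 = 0.7532
  k = 2: (58 + 19)/77 = 77/77 = 1

Summary (fraction, with percent):

explained: PC1 0.7532 (75.32%), PC2 0.2468 (24.68%);  cumulative: 0.7532, 1


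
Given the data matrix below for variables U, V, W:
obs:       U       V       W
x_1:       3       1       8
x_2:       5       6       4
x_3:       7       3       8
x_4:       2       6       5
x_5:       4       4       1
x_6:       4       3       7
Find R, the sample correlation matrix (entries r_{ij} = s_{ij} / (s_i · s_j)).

Step 1 — column means:
  mean(U) = (3 + 5 + 7 + 2 + 4 + 4) / 6 = 25/6 = 4.1667
  mean(V) = (1 + 6 + 3 + 6 + 4 + 3) / 6 = 23/6 = 3.8333
  mean(W) = (8 + 4 + 8 + 5 + 1 + 7) / 6 = 33/6 = 5.5

Step 2 — sample variances and covariances s[i,j] = (1/(n-1)) · Σ_k (x_{k,i} - mean_i) · (x_{k,j} - mean_j), with n-1 = 5:
  s[U,U] = ((-1.1667)·(-1.1667) + (0.8333)·(0.8333) + (2.8333)·(2.8333) + (-2.1667)·(-2.1667) + (-0.1667)·(-0.1667) + (-0.1667)·(-0.1667)) / 5 = 14.8333/5 = 2.9667
  s[U,V] = ((-1.1667)·(-2.8333) + (0.8333)·(2.1667) + (2.8333)·(-0.8333) + (-2.1667)·(2.1667) + (-0.1667)·(0.1667) + (-0.1667)·(-0.8333)) / 5 = -1.8333/5 = -0.3667
  s[U,W] = ((-1.1667)·(2.5) + (0.8333)·(-1.5) + (2.8333)·(2.5) + (-2.1667)·(-0.5) + (-0.1667)·(-4.5) + (-0.1667)·(1.5)) / 5 = 4.5/5 = 0.9
  s[V,V] = ((-2.8333)·(-2.8333) + (2.1667)·(2.1667) + (-0.8333)·(-0.8333) + (2.1667)·(2.1667) + (0.1667)·(0.1667) + (-0.8333)·(-0.8333)) / 5 = 18.8333/5 = 3.7667
  s[V,W] = ((-2.8333)·(2.5) + (2.1667)·(-1.5) + (-0.8333)·(2.5) + (2.1667)·(-0.5) + (0.1667)·(-4.5) + (-0.8333)·(1.5)) / 5 = -15.5/5 = -3.1
  s[W,W] = ((2.5)·(2.5) + (-1.5)·(-1.5) + (2.5)·(2.5) + (-0.5)·(-0.5) + (-4.5)·(-4.5) + (1.5)·(1.5)) / 5 = 37.5/5 = 7.5
  Sample standard deviations s_i = √(s[i,i]):
  s(U) = √(2.9667) = 1.7224
  s(V) = √(3.7667) = 1.9408
  s(W) = √(7.5) = 2.7386

Step 3 — r_{ij} = s_{ij} / (s_i · s_j):
  r[U,U] = 1 (diagonal).
  r[U,V] = -0.3667 / (1.7224 · 1.9408) = -0.3667 / 3.3428 = -0.1097
  r[U,W] = 0.9 / (1.7224 · 2.7386) = 0.9 / 4.717 = 0.1908
  r[V,V] = 1 (diagonal).
  r[V,W] = -3.1 / (1.9408 · 2.7386) = -3.1 / 5.3151 = -0.5832
  r[W,W] = 1 (diagonal).

R is symmetric with unit diagonal. Assembling:

R = [[1, -0.1097, 0.1908],
 [-0.1097, 1, -0.5832],
 [0.1908, -0.5832, 1]]


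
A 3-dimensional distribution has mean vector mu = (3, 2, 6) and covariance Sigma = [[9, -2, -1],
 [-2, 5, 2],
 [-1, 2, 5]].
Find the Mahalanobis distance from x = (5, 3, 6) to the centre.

Step 1 — centre the observation: (x - mu) = (2, 1, 0).

Step 2 — invert Sigma (cofactor / det for 3×3, or solve directly):
  Sigma^{-1} = [[0.1221, 0.0465, 0.0058],
 [0.0465, 0.2558, -0.093],
 [0.0058, -0.093, 0.2384]].

Step 3 — form the quadratic (x - mu)^T · Sigma^{-1} · (x - mu):
  Sigma^{-1} · (x - mu) = (0.2907, 0.3488, -0.0814).
  (x - mu)^T · [Sigma^{-1} · (x - mu)] = (2)·(0.2907) + (1)·(0.3488) + (0)·(-0.0814) = 0.9302.

Step 4 — take square root: d = √(0.9302) ≈ 0.9645.

d(x, mu) = √(0.9302) ≈ 0.9645


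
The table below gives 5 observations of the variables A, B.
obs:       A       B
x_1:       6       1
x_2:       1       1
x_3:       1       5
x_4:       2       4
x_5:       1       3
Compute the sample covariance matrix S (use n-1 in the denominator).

Step 1 — column means:
  mean(A) = (6 + 1 + 1 + 2 + 1) / 5 = 11/5 = 2.2
  mean(B) = (1 + 1 + 5 + 4 + 3) / 5 = 14/5 = 2.8

Step 2 — sample covariance S[i,j] = (1/(n-1)) · Σ_k (x_{k,i} - mean_i) · (x_{k,j} - mean_j), with n-1 = 4.
  S[A,A] = ((3.8)·(3.8) + (-1.2)·(-1.2) + (-1.2)·(-1.2) + (-0.2)·(-0.2) + (-1.2)·(-1.2)) / 4 = 18.8/4 = 4.7
  S[A,B] = ((3.8)·(-1.8) + (-1.2)·(-1.8) + (-1.2)·(2.2) + (-0.2)·(1.2) + (-1.2)·(0.2)) / 4 = -7.8/4 = -1.95
  S[B,B] = ((-1.8)·(-1.8) + (-1.8)·(-1.8) + (2.2)·(2.2) + (1.2)·(1.2) + (0.2)·(0.2)) / 4 = 12.8/4 = 3.2

S is symmetric (S[j,i] = S[i,j]). Assembling:

S = [[4.7, -1.95],
 [-1.95, 3.2]]


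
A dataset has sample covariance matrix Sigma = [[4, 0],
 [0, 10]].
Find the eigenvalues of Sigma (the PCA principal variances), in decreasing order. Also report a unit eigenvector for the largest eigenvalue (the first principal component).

Step 1 — characteristic polynomial of 2×2 Sigma:
  det(Sigma - λI) = λ² - trace · λ + det = 0.
  trace = 4 + 10 = 14, det = 4·10 - (0)² = 40.
Step 2 — discriminant:
  Δ = trace² - 4·det = 196 - 160 = 36.
Step 3 — eigenvalues:
  λ = (trace ± √Δ)/2 = (14 ± 6)/2,
  λ_1 = 10,  λ_2 = 4.

Step 4 — unit eigenvector for λ_1: Sigma is diagonal, so its eigenvectors are the coordinate axes. λ_1 = 10 is the diagonal entry on the second coordinate axis, hence
  v_1 = (0, 1) (||v_1|| = 1).

λ_1 = 10,  λ_2 = 4;  v_1 ≈ (0, 1)


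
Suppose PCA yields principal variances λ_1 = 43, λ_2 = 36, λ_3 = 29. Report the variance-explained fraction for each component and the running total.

Step 1 — total variance = trace(Sigma) = Σ λ_i = 43 + 36 + 29 = 108.

Step 2 — fraction explained by component i = λ_i / Σ λ:
  PC1: 43/108 = 0.3981
  PC2: 36/108 = 0.3333
  PC3: 29/108 = 0.2685

Step 3 — cumulative fraction after k components = (λ_1 + ... + λ_k) / Σ λ:
  k = 1: 43/108 = 0.3981
  k = 2: (43 + 36)/108 = 79/108 = 0.7315
  k = 3: (43 + 36 + 29)/108 = 108/108 = 1

Summary (fraction, with percent):

explained: PC1 0.3981 (39.81%), PC2 0.3333 (33.33%), PC3 0.2685 (26.85%);  cumulative: 0.3981, 0.7315, 1


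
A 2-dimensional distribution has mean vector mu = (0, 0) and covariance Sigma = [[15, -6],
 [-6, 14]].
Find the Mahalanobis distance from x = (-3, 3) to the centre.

Step 1 — centre the observation: (x - mu) = (-3, 3).

Step 2 — invert Sigma. det(Sigma) = 15·14 - (-6)² = 174.
  Sigma^{-1} = (1/det) · [[d, -b], [-b, a]] = [[0.0805, 0.0345],
 [0.0345, 0.0862]].

Step 3 — form the quadratic (x - mu)^T · Sigma^{-1} · (x - mu):
  Sigma^{-1} · (x - mu) = (-0.1379, 0.1552).
  (x - mu)^T · [Sigma^{-1} · (x - mu)] = (-3)·(-0.1379) + (3)·(0.1552) = 0.8793.

Step 4 — take square root: d = √(0.8793) ≈ 0.9377.

d(x, mu) = √(0.8793) ≈ 0.9377


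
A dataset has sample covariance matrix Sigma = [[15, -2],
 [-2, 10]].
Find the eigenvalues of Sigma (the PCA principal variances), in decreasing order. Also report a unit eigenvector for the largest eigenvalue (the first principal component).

Step 1 — characteristic polynomial of 2×2 Sigma:
  det(Sigma - λI) = λ² - trace · λ + det = 0.
  trace = 15 + 10 = 25, det = 15·10 - (-2)² = 146.
Step 2 — discriminant:
  Δ = trace² - 4·det = 625 - 584 = 41.
Step 3 — eigenvalues:
  λ = (trace ± √Δ)/2 = (25 ± 6.4031)/2,
  λ_1 = 15.7016,  λ_2 = 9.2984.

Step 4 — unit eigenvector for λ_1: solve (Sigma - λ_1 I)v = 0. First row:
  (15 - 15.7016)·v_x + (-2)·v_y = 0, i.e. (-0.7016)·v_x + (-2)·v_y = 0,
  so v ∝ (b, λ_1 - a) = (-2, 0.7016); multiply by -1 so the first entry is positive: u = (2, -0.7016).
  ||u|| = √((2)² + (-0.7016)²) = √(4.4922) ≈ 2.1195,
  v_1 = u/||u|| ≈ (0.9436, -0.331) (||v_1|| = 1).

λ_1 = 15.7016,  λ_2 = 9.2984;  v_1 ≈ (0.9436, -0.331)


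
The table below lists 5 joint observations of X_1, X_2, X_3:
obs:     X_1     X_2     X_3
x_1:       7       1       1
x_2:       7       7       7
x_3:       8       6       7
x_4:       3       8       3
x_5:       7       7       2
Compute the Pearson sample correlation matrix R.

Step 1 — column means:
  mean(X_1) = (7 + 7 + 8 + 3 + 7) / 5 = 32/5 = 6.4
  mean(X_2) = (1 + 7 + 6 + 8 + 7) / 5 = 29/5 = 5.8
  mean(X_3) = (1 + 7 + 7 + 3 + 2) / 5 = 20/5 = 4

Step 2 — sample variances and covariances s[i,j] = (1/(n-1)) · Σ_k (x_{k,i} - mean_i) · (x_{k,j} - mean_j), with n-1 = 4:
  s[X_1,X_1] = ((0.6)·(0.6) + (0.6)·(0.6) + (1.6)·(1.6) + (-3.4)·(-3.4) + (0.6)·(0.6)) / 4 = 15.2/4 = 3.8
  s[X_1,X_2] = ((0.6)·(-4.8) + (0.6)·(1.2) + (1.6)·(0.2) + (-3.4)·(2.2) + (0.6)·(1.2)) / 4 = -8.6/4 = -2.15
  s[X_1,X_3] = ((0.6)·(-3) + (0.6)·(3) + (1.6)·(3) + (-3.4)·(-1) + (0.6)·(-2)) / 4 = 7/4 = 1.75
  s[X_2,X_2] = ((-4.8)·(-4.8) + (1.2)·(1.2) + (0.2)·(0.2) + (2.2)·(2.2) + (1.2)·(1.2)) / 4 = 30.8/4 = 7.7
  s[X_2,X_3] = ((-4.8)·(-3) + (1.2)·(3) + (0.2)·(3) + (2.2)·(-1) + (1.2)·(-2)) / 4 = 14/4 = 3.5
  s[X_3,X_3] = ((-3)·(-3) + (3)·(3) + (3)·(3) + (-1)·(-1) + (-2)·(-2)) / 4 = 32/4 = 8
  Sample standard deviations s_i = √(s[i,i]):
  s(X_1) = √(3.8) = 1.9494
  s(X_2) = √(7.7) = 2.7749
  s(X_3) = √(8) = 2.8284

Step 3 — r_{ij} = s_{ij} / (s_i · s_j):
  r[X_1,X_1] = 1 (diagonal).
  r[X_1,X_2] = -2.15 / (1.9494 · 2.7749) = -2.15 / 5.4093 = -0.3975
  r[X_1,X_3] = 1.75 / (1.9494 · 2.8284) = 1.75 / 5.5136 = 0.3174
  r[X_2,X_2] = 1 (diagonal).
  r[X_2,X_3] = 3.5 / (2.7749 · 2.8284) = 3.5 / 7.8486 = 0.4459
  r[X_3,X_3] = 1 (diagonal).

R is symmetric with unit diagonal. Assembling:

R = [[1, -0.3975, 0.3174],
 [-0.3975, 1, 0.4459],
 [0.3174, 0.4459, 1]]


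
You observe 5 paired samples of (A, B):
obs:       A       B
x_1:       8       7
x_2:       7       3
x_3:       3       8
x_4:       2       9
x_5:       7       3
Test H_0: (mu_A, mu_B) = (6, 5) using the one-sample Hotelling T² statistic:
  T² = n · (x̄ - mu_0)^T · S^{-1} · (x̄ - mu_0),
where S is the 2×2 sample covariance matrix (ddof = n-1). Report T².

Step 1 — sample mean vector:
  mean(A) = (8 + 7 + 3 + 2 + 7) / 5 = 27/5 = 5.4
  mean(B) = (7 + 3 + 8 + 9 + 3) / 5 = 30/5 = 6
  x̄ = (5.4, 6),  deviation x̄ - mu_0 = (5.4, 6) - (6, 5) = (-0.6, 1).

Step 2 — sample covariance matrix, S[i,j] = (1/(n-1)) · Σ_k (x_{k,i} - mean_i) · (x_{k,j} - mean_j), divisor n-1 = 4:
  S[A,A] = ((2.6)·(2.6) + (1.6)·(1.6) + (-2.4)·(-2.4) + (-3.4)·(-3.4) + (1.6)·(1.6)) / 4 = 29.2/4 = 7.3
  S[A,B] = ((2.6)·(1) + (1.6)·(-3) + (-2.4)·(2) + (-3.4)·(3) + (1.6)·(-3)) / 4 = -22/4 = -5.5
  S[B,B] = ((1)·(1) + (-3)·(-3) + (2)·(2) + (3)·(3) + (-3)·(-3)) / 4 = 32/4 = 8
  S = [[7.3, -5.5],
 [-5.5, 8]].

Step 3 — invert S. det(S) = 7.3·8 - (-5.5)² = 28.15.
  S^{-1} = (1/det) · [[d, -b], [-b, a]] = [[0.2842, 0.1954],
 [0.1954, 0.2593]].

Step 4 — quadratic form (x̄ - mu_0)^T · S^{-1} · (x̄ - mu_0):
  S^{-1} · (x̄ - mu_0) = (0.0249, 0.1421),
  (x̄ - mu_0)^T · [...] = (-0.6)·(0.0249) + (1)·(0.1421) = 0.1272.

Step 5 — scale by n: T² = 5 · 0.1272 = 0.6359.

T² ≈ 0.6359


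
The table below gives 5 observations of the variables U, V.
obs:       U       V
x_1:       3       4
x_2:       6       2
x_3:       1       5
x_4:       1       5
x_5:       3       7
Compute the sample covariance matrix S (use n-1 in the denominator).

Step 1 — column means:
  mean(U) = (3 + 6 + 1 + 1 + 3) / 5 = 14/5 = 2.8
  mean(V) = (4 + 2 + 5 + 5 + 7) / 5 = 23/5 = 4.6

Step 2 — sample covariance S[i,j] = (1/(n-1)) · Σ_k (x_{k,i} - mean_i) · (x_{k,j} - mean_j), with n-1 = 4.
  S[U,U] = ((0.2)·(0.2) + (3.2)·(3.2) + (-1.8)·(-1.8) + (-1.8)·(-1.8) + (0.2)·(0.2)) / 4 = 16.8/4 = 4.2
  S[U,V] = ((0.2)·(-0.6) + (3.2)·(-2.6) + (-1.8)·(0.4) + (-1.8)·(0.4) + (0.2)·(2.4)) / 4 = -9.4/4 = -2.35
  S[V,V] = ((-0.6)·(-0.6) + (-2.6)·(-2.6) + (0.4)·(0.4) + (0.4)·(0.4) + (2.4)·(2.4)) / 4 = 13.2/4 = 3.3

S is symmetric (S[j,i] = S[i,j]). Assembling:

S = [[4.2, -2.35],
 [-2.35, 3.3]]


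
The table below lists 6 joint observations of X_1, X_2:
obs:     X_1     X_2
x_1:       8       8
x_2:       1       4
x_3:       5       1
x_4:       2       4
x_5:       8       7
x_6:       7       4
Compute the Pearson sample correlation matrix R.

Step 1 — column means:
  mean(X_1) = (8 + 1 + 5 + 2 + 8 + 7) / 6 = 31/6 = 5.1667
  mean(X_2) = (8 + 4 + 1 + 4 + 7 + 4) / 6 = 28/6 = 4.6667

Step 2 — sample variances and covariances s[i,j] = (1/(n-1)) · Σ_k (x_{k,i} - mean_i) · (x_{k,j} - mean_j), with n-1 = 5:
  s[X_1,X_1] = ((2.8333)·(2.8333) + (-4.1667)·(-4.1667) + (-0.1667)·(-0.1667) + (-3.1667)·(-3.1667) + (2.8333)·(2.8333) + (1.8333)·(1.8333)) / 5 = 46.8333/5 = 9.3667
  s[X_1,X_2] = ((2.8333)·(3.3333) + (-4.1667)·(-0.6667) + (-0.1667)·(-3.6667) + (-3.1667)·(-0.6667) + (2.8333)·(2.3333) + (1.8333)·(-0.6667)) / 5 = 20.3333/5 = 4.0667
  s[X_2,X_2] = ((3.3333)·(3.3333) + (-0.6667)·(-0.6667) + (-3.6667)·(-3.6667) + (-0.6667)·(-0.6667) + (2.3333)·(2.3333) + (-0.6667)·(-0.6667)) / 5 = 31.3333/5 = 6.2667
  Sample standard deviations s_i = √(s[i,i]):
  s(X_1) = √(9.3667) = 3.0605
  s(X_2) = √(6.2667) = 2.5033

Step 3 — r_{ij} = s_{ij} / (s_i · s_j):
  r[X_1,X_1] = 1 (diagonal).
  r[X_1,X_2] = 4.0667 / (3.0605 · 2.5033) = 4.0667 / 7.6614 = 0.5308
  r[X_2,X_2] = 1 (diagonal).

R is symmetric with unit diagonal. Assembling:

R = [[1, 0.5308],
 [0.5308, 1]]


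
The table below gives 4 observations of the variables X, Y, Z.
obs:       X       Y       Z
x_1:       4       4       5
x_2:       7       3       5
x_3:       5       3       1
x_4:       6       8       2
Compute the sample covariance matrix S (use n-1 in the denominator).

Step 1 — column means:
  mean(X) = (4 + 7 + 5 + 6) / 4 = 22/4 = 5.5
  mean(Y) = (4 + 3 + 3 + 8) / 4 = 18/4 = 4.5
  mean(Z) = (5 + 5 + 1 + 2) / 4 = 13/4 = 3.25

Step 2 — sample covariance S[i,j] = (1/(n-1)) · Σ_k (x_{k,i} - mean_i) · (x_{k,j} - mean_j), with n-1 = 3.
  S[X,X] = ((-1.5)·(-1.5) + (1.5)·(1.5) + (-0.5)·(-0.5) + (0.5)·(0.5)) / 3 = 5/3 = 1.6667
  S[X,Y] = ((-1.5)·(-0.5) + (1.5)·(-1.5) + (-0.5)·(-1.5) + (0.5)·(3.5)) / 3 = 1/3 = 0.3333
  S[X,Z] = ((-1.5)·(1.75) + (1.5)·(1.75) + (-0.5)·(-2.25) + (0.5)·(-1.25)) / 3 = 0.5/3 = 0.1667
  S[Y,Y] = ((-0.5)·(-0.5) + (-1.5)·(-1.5) + (-1.5)·(-1.5) + (3.5)·(3.5)) / 3 = 17/3 = 5.6667
  S[Y,Z] = ((-0.5)·(1.75) + (-1.5)·(1.75) + (-1.5)·(-2.25) + (3.5)·(-1.25)) / 3 = -4.5/3 = -1.5
  S[Z,Z] = ((1.75)·(1.75) + (1.75)·(1.75) + (-2.25)·(-2.25) + (-1.25)·(-1.25)) / 3 = 12.75/3 = 4.25

S is symmetric (S[j,i] = S[i,j]). Assembling:

S = [[1.6667, 0.3333, 0.1667],
 [0.3333, 5.6667, -1.5],
 [0.1667, -1.5, 4.25]]


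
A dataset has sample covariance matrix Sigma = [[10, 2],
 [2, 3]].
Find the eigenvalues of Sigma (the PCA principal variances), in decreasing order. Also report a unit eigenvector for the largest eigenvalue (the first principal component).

Step 1 — characteristic polynomial of 2×2 Sigma:
  det(Sigma - λI) = λ² - trace · λ + det = 0.
  trace = 10 + 3 = 13, det = 10·3 - (2)² = 26.
Step 2 — discriminant:
  Δ = trace² - 4·det = 169 - 104 = 65.
Step 3 — eigenvalues:
  λ = (trace ± √Δ)/2 = (13 ± 8.0623)/2,
  λ_1 = 10.5311,  λ_2 = 2.4689.

Step 4 — unit eigenvector for λ_1: solve (Sigma - λ_1 I)v = 0. First row:
  (10 - 10.5311)·v_x + (2)·v_y = 0, i.e. (-0.5311)·v_x + (2)·v_y = 0,
  so v ∝ (b, λ_1 - a) = (2, 0.5311) = u.
  ||u|| = √((2)² + (0.5311)²) = √(4.2821) ≈ 2.0693,
  v_1 = u/||u|| ≈ (0.9665, 0.2567) (||v_1|| = 1).

λ_1 = 10.5311,  λ_2 = 2.4689;  v_1 ≈ (0.9665, 0.2567)


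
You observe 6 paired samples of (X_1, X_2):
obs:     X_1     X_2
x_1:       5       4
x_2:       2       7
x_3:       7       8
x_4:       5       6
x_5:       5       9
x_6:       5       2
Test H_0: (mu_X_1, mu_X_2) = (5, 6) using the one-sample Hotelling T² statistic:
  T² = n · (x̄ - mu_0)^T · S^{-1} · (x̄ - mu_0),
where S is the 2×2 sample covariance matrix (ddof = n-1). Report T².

Step 1 — sample mean vector:
  mean(X_1) = (5 + 2 + 7 + 5 + 5 + 5) / 6 = 29/6 = 4.8333
  mean(X_2) = (4 + 7 + 8 + 6 + 9 + 2) / 6 = 36/6 = 6
  x̄ = (4.8333, 6),  deviation x̄ - mu_0 = (4.8333, 6) - (5, 6) = (-0.1667, 0).

Step 2 — sample covariance matrix, S[i,j] = (1/(n-1)) · Σ_k (x_{k,i} - mean_i) · (x_{k,j} - mean_j), divisor n-1 = 5:
  S[X_1,X_1] = ((0.1667)·(0.1667) + (-2.8333)·(-2.8333) + (2.1667)·(2.1667) + (0.1667)·(0.1667) + (0.1667)·(0.1667) + (0.1667)·(0.1667)) / 5 = 12.8333/5 = 2.5667
  S[X_1,X_2] = ((0.1667)·(-2) + (-2.8333)·(1) + (2.1667)·(2) + (0.1667)·(0) + (0.1667)·(3) + (0.1667)·(-4)) / 5 = 1/5 = 0.2
  S[X_2,X_2] = ((-2)·(-2) + (1)·(1) + (2)·(2) + (0)·(0) + (3)·(3) + (-4)·(-4)) / 5 = 34/5 = 6.8
  S = [[2.5667, 0.2],
 [0.2, 6.8]].

Step 3 — invert S. det(S) = 2.5667·6.8 - (0.2)² = 17.4133.
  S^{-1} = (1/det) · [[d, -b], [-b, a]] = [[0.3905, -0.0115],
 [-0.0115, 0.1474]].

Step 4 — quadratic form (x̄ - mu_0)^T · S^{-1} · (x̄ - mu_0):
  S^{-1} · (x̄ - mu_0) = (-0.0651, 0.0019),
  (x̄ - mu_0)^T · [...] = (-0.1667)·(-0.0651) + (0)·(0.0019) = 0.0108.

Step 5 — scale by n: T² = 6 · 0.0108 = 0.0651.

T² ≈ 0.0651


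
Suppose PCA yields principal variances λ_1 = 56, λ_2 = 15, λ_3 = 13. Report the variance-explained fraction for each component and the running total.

Step 1 — total variance = trace(Sigma) = Σ λ_i = 56 + 15 + 13 = 84.

Step 2 — fraction explained by component i = λ_i / Σ λ:
  PC1: 56/84 = 0.6667
  PC2: 15/84 = 0.1786
  PC3: 13/84 = 0.1548

Step 3 — cumulative fraction after k components = (λ_1 + ... + λ_k) / Σ λ:
  k = 1: 56/84 = 0.6667
  k = 2: (56 + 15)/84 = 71/84 = 0.8452
  k = 3: (56 + 15 + 13)/84 = 84/84 = 1

Summary (fraction, with percent):

explained: PC1 0.6667 (66.67%), PC2 0.1786 (17.86%), PC3 0.1548 (15.48%);  cumulative: 0.6667, 0.8452, 1


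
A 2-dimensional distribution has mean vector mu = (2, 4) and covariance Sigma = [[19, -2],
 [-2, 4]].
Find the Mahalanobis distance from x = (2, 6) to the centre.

Step 1 — centre the observation: (x - mu) = (0, 2).

Step 2 — invert Sigma. det(Sigma) = 19·4 - (-2)² = 72.
  Sigma^{-1} = (1/det) · [[d, -b], [-b, a]] = [[0.0556, 0.0278],
 [0.0278, 0.2639]].

Step 3 — form the quadratic (x - mu)^T · Sigma^{-1} · (x - mu):
  Sigma^{-1} · (x - mu) = (0.0556, 0.5278).
  (x - mu)^T · [Sigma^{-1} · (x - mu)] = (0)·(0.0556) + (2)·(0.5278) = 1.0556.

Step 4 — take square root: d = √(1.0556) ≈ 1.0274.

d(x, mu) = √(1.0556) ≈ 1.0274


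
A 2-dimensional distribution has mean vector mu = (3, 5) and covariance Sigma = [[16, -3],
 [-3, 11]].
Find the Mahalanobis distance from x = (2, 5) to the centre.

Step 1 — centre the observation: (x - mu) = (-1, 0).

Step 2 — invert Sigma. det(Sigma) = 16·11 - (-3)² = 167.
  Sigma^{-1} = (1/det) · [[d, -b], [-b, a]] = [[0.0659, 0.018],
 [0.018, 0.0958]].

Step 3 — form the quadratic (x - mu)^T · Sigma^{-1} · (x - mu):
  Sigma^{-1} · (x - mu) = (-0.0659, -0.018).
  (x - mu)^T · [Sigma^{-1} · (x - mu)] = (-1)·(-0.0659) + (0)·(-0.018) = 0.0659.

Step 4 — take square root: d = √(0.0659) ≈ 0.2566.

d(x, mu) = √(0.0659) ≈ 0.2566


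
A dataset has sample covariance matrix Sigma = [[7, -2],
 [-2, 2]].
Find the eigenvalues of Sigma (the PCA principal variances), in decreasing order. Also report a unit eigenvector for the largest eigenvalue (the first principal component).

Step 1 — characteristic polynomial of 2×2 Sigma:
  det(Sigma - λI) = λ² - trace · λ + det = 0.
  trace = 7 + 2 = 9, det = 7·2 - (-2)² = 10.
Step 2 — discriminant:
  Δ = trace² - 4·det = 81 - 40 = 41.
Step 3 — eigenvalues:
  λ = (trace ± √Δ)/2 = (9 ± 6.4031)/2,
  λ_1 = 7.7016,  λ_2 = 1.2984.

Step 4 — unit eigenvector for λ_1: solve (Sigma - λ_1 I)v = 0. First row:
  (7 - 7.7016)·v_x + (-2)·v_y = 0, i.e. (-0.7016)·v_x + (-2)·v_y = 0,
  so v ∝ (b, λ_1 - a) = (-2, 0.7016); multiply by -1 so the first entry is positive: u = (2, -0.7016).
  ||u|| = √((2)² + (-0.7016)²) = √(4.4922) ≈ 2.1195,
  v_1 = u/||u|| ≈ (0.9436, -0.331) (||v_1|| = 1).

λ_1 = 7.7016,  λ_2 = 1.2984;  v_1 ≈ (0.9436, -0.331)


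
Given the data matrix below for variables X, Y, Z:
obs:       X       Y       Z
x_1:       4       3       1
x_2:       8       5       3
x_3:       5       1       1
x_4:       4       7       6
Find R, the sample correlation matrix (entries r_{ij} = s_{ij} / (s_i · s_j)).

Step 1 — column means:
  mean(X) = (4 + 8 + 5 + 4) / 4 = 21/4 = 5.25
  mean(Y) = (3 + 5 + 1 + 7) / 4 = 16/4 = 4
  mean(Z) = (1 + 3 + 1 + 6) / 4 = 11/4 = 2.75

Step 2 — sample variances and covariances s[i,j] = (1/(n-1)) · Σ_k (x_{k,i} - mean_i) · (x_{k,j} - mean_j), with n-1 = 3:
  s[X,X] = ((-1.25)·(-1.25) + (2.75)·(2.75) + (-0.25)·(-0.25) + (-1.25)·(-1.25)) / 3 = 10.75/3 = 3.5833
  s[X,Y] = ((-1.25)·(-1) + (2.75)·(1) + (-0.25)·(-3) + (-1.25)·(3)) / 3 = 1/3 = 0.3333
  s[X,Z] = ((-1.25)·(-1.75) + (2.75)·(0.25) + (-0.25)·(-1.75) + (-1.25)·(3.25)) / 3 = -0.75/3 = -0.25
  s[Y,Y] = ((-1)·(-1) + (1)·(1) + (-3)·(-3) + (3)·(3)) / 3 = 20/3 = 6.6667
  s[Y,Z] = ((-1)·(-1.75) + (1)·(0.25) + (-3)·(-1.75) + (3)·(3.25)) / 3 = 17/3 = 5.6667
  s[Z,Z] = ((-1.75)·(-1.75) + (0.25)·(0.25) + (-1.75)·(-1.75) + (3.25)·(3.25)) / 3 = 16.75/3 = 5.5833
  Sample standard deviations s_i = √(s[i,i]):
  s(X) = √(3.5833) = 1.893
  s(Y) = √(6.6667) = 2.582
  s(Z) = √(5.5833) = 2.3629

Step 3 — r_{ij} = s_{ij} / (s_i · s_j):
  r[X,X] = 1 (diagonal).
  r[X,Y] = 0.3333 / (1.893 · 2.582) = 0.3333 / 4.8876 = 0.0682
  r[X,Z] = -0.25 / (1.893 · 2.3629) = -0.25 / 4.4729 = -0.0559
  r[Y,Y] = 1 (diagonal).
  r[Y,Z] = 5.6667 / (2.582 · 2.3629) = 5.6667 / 6.101 = 0.9288
  r[Z,Z] = 1 (diagonal).

R is symmetric with unit diagonal. Assembling:

R = [[1, 0.0682, -0.0559],
 [0.0682, 1, 0.9288],
 [-0.0559, 0.9288, 1]]


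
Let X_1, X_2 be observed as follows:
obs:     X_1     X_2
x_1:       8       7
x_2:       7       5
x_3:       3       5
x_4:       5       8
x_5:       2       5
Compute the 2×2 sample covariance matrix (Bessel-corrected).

Step 1 — column means:
  mean(X_1) = (8 + 7 + 3 + 5 + 2) / 5 = 25/5 = 5
  mean(X_2) = (7 + 5 + 5 + 8 + 5) / 5 = 30/5 = 6

Step 2 — sample covariance S[i,j] = (1/(n-1)) · Σ_k (x_{k,i} - mean_i) · (x_{k,j} - mean_j), with n-1 = 4.
  S[X_1,X_1] = ((3)·(3) + (2)·(2) + (-2)·(-2) + (0)·(0) + (-3)·(-3)) / 4 = 26/4 = 6.5
  S[X_1,X_2] = ((3)·(1) + (2)·(-1) + (-2)·(-1) + (0)·(2) + (-3)·(-1)) / 4 = 6/4 = 1.5
  S[X_2,X_2] = ((1)·(1) + (-1)·(-1) + (-1)·(-1) + (2)·(2) + (-1)·(-1)) / 4 = 8/4 = 2

S is symmetric (S[j,i] = S[i,j]). Assembling:

S = [[6.5, 1.5],
 [1.5, 2]]


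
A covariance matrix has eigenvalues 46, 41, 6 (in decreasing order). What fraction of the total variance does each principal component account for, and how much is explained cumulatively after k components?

Step 1 — total variance = trace(Sigma) = Σ λ_i = 46 + 41 + 6 = 93.

Step 2 — fraction explained by component i = λ_i / Σ λ:
  PC1: 46/93 = 0.4946
  PC2: 41/93 = 0.4409
  PC3: 6/93 = 0.0645

Step 3 — cumulative fraction after k components = (λ_1 + ... + λ_k) / Σ λ:
  k = 1: 46/93 = 0.4946
  k = 2: (46 + 41)/93 = 87/93 = 0.9355
  k = 3: (46 + 41 + 6)/93 = 93/93 = 1

Summary (fraction, with percent):

explained: PC1 0.4946 (49.46%), PC2 0.4409 (44.09%), PC3 0.0645 (6.45%);  cumulative: 0.4946, 0.9355, 1
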